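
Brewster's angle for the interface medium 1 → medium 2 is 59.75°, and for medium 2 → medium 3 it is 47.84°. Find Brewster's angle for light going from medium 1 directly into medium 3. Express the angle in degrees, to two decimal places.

θ_B ≈ 62.16°

n₂/n₁ = tan 59.75° = 1.7147 and n₃/n₂ = tan 47.84° = 1.1044.
n₃/n₁ = 1.8937. Then tan θ_B(1→3) = n₃/n₁, so θ_B(1→3) = arctan(1.8937) = 62.16°.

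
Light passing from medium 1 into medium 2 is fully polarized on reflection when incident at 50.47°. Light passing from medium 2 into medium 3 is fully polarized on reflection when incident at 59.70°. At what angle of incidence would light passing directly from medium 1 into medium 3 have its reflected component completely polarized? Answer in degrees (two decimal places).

Each Brewster angle gives a ratio: n₂/n₁ = tan 50.47° = 1.2118, n₃/n₂ = tan 59.70° = 1.7113.
n₃/n₁ = 2.0738. Then tan θ_B(1→3) = n₃/n₁, so θ_B(1→3) = arctan(2.0738) = 64.26°.

θ_B ≈ 64.26°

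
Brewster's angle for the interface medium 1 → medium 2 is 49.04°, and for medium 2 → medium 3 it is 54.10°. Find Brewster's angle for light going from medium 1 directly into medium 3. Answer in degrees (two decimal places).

Each Brewster angle gives a ratio: n₂/n₁ = tan 49.04° = 1.1520, n₃/n₂ = tan 54.10° = 1.3814.
Multiplying, n₃/n₁ = 1.1520 × 1.3814 = 1.5914, and θ_B(1→3) = arctan 1.5914 = 57.86°.

θ_B ≈ 57.86°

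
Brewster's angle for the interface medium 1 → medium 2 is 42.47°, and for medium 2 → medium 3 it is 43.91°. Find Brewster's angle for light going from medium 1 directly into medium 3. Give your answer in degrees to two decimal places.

θ_B ≈ 41.39°

Each Brewster angle gives a ratio: n₂/n₁ = tan 42.47° = 0.9154, n₃/n₂ = tan 43.91° = 0.9627.
n₃/n₁ = 0.8812. Then tan θ_B(1→3) = n₃/n₁, so θ_B(1→3) = arctan(0.8812) = 41.39°.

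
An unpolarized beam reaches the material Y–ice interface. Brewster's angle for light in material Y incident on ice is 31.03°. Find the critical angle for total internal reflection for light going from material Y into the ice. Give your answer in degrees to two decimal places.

From Brewster, n₂/n₁ = tan θ_B = tan 31.03° = 0.6016.
Then sin θ_c = n₂/n₁ = 0.6016, so θ_c = arcsin 0.6016 = 36.98°.

θ_c ≈ 36.98°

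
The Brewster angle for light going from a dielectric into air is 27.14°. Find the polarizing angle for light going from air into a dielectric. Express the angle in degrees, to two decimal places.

Reversing the direction swaps n₁ and n₂, so tan θ_B' = 1/tan θ_B and θ_B' = 90° − θ_B.
Hence θ_B' = 90° − 27.14° = 62.86°.

θ_B' ≈ 62.86°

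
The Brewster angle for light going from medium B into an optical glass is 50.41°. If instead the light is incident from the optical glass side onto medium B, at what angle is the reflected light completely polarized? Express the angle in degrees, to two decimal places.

The two Brewster angles are complementary: θ_B' = 90° − θ_B = 90° − 50.41° = 39.59°.

θ_B' ≈ 39.59°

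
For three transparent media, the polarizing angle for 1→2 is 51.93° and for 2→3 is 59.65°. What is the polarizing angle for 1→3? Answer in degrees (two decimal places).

tan θ_B(1→2) = n₂/n₁ = tan 51.93° = 1.2767.
tan θ_B(2→3) = n₃/n₂ = tan 59.65° = 1.7079.
Multiplying, n₃/n₁ = 1.2767 × 1.7079 = 2.1805, and θ_B(1→3) = arctan 2.1805 = 65.36°.

θ_B ≈ 65.36°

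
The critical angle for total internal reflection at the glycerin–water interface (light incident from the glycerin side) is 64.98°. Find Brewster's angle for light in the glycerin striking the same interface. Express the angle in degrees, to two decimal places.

At the critical angle sin θ_c = n₂/n₁, giving n₂/n₁ = sin 64.98° = 0.9062.
Then tan θ_B = n₂/n₁ = 0.9062, so θ_B = arctan 0.9062 = 42.18°.

θ_B ≈ 42.18°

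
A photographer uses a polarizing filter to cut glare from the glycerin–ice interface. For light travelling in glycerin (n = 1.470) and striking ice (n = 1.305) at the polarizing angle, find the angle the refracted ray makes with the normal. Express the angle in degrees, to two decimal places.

θ_B = arctan(n₂/n₁) = arctan(1.305/1.470) = 41.60°.
Since θ_B + θ_t = 90° at Brewster incidence, θ_t = 90° − 41.60° = 48.40°.

θ_t ≈ 48.40°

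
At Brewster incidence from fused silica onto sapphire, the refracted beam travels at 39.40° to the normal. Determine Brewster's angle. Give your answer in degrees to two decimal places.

θ_B ≈ 50.60°

At Brewster's angle the reflected and refracted rays are perpendicular, so θ_B + θ_t = 90°.
θ_B = 90° − 39.40° = 50.60°.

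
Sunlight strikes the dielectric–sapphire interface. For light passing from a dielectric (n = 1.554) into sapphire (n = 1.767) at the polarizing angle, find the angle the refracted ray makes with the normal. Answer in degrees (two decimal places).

θ_B = arctan(n₂/n₁) = arctan(1.767/1.554) = 48.67°.
At Brewster's angle the reflected and refracted rays are perpendicular, so θ_t = 90° − θ_B = 90° − 48.67° = 41.33°.

θ_t ≈ 41.33°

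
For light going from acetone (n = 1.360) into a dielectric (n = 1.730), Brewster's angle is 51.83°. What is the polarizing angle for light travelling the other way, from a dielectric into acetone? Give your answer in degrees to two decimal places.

tan θ_B' = n₁/n₂ = 1/tan θ_B, so θ_B' = 90° − θ_B.
θ_B' = 90° − 51.83° = 38.17°.

θ_B' ≈ 38.17°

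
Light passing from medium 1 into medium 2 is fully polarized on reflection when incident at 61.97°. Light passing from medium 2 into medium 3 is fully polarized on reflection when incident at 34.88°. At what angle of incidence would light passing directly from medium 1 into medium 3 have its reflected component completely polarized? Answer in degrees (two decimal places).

θ_B ≈ 52.63°

tan θ_B(1→2) = n₂/n₁ = tan 61.97° = 1.8784.
tan θ_B(2→3) = n₃/n₂ = tan 34.88° = 0.6971.
n₃/n₁ = 1.3094. Then tan θ_B(1→3) = n₃/n₁, so θ_B(1→3) = arctan(1.3094) = 52.63°.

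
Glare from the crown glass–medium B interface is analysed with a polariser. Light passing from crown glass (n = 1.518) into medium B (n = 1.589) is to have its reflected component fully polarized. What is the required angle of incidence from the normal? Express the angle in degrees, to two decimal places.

θ_B ≈ 46.31°

tan θ_B = n₂/n₁ = 1.589/1.518 = 1.0468. Taking the arctangent, θ_B = 46.31°.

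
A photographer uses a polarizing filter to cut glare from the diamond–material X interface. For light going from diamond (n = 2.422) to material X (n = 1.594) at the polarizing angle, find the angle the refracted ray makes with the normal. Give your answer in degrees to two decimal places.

θ_t ≈ 56.65°

tan θ_B = n₂/n₁ = 1.594/2.422 = 0.6581, so θ_B = 33.35°.
At Brewster's angle the reflected and refracted rays are perpendicular, so θ_t = 90° − θ_B = 90° − 33.35° = 56.65°.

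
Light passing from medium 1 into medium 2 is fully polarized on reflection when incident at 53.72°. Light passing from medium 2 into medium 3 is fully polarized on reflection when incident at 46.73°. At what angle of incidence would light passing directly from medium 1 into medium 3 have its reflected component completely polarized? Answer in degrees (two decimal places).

θ_B ≈ 55.36°

tan θ_B(1→2) = n₂/n₁ = tan 53.72° = 1.3623.
tan θ_B(2→3) = n₃/n₂ = tan 46.73° = 1.0623.
Multiplying, n₃/n₁ = 1.3623 × 1.0623 = 1.4472, and θ_B(1→3) = arctan 1.4472 = 55.36°.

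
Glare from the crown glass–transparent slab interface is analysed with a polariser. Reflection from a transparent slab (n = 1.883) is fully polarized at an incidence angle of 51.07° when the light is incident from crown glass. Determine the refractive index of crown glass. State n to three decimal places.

n ≈ 1.521

At Brewster's angle, tan θ_B = n₂/n₁ with n₁ on the incident side (crown glass) and n₂ on the transmitted side (a transparent slab).
n₁ = n₂ / tan θ_B = 1.883 / tan 51.07° = 1.521.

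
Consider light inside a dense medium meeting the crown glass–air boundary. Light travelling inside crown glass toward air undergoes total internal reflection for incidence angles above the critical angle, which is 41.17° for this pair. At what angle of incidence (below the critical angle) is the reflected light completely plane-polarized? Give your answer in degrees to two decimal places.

sin θ_c = n₂/n₁, so n₂/n₁ = sin 41.17° = 0.6583.
Brewster: tan θ_B = n₂/n₁ = 0.6583.
θ_B = arctan(0.6583) = 33.36°.

θ_B ≈ 33.36°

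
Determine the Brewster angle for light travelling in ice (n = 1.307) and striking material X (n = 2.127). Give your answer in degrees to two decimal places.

Brewster's condition: tan θ_B = n₂/n₁ = 2.127/1.307 = 1.6274. Taking the arctangent, θ_B = 58.43°.

θ_B ≈ 58.43°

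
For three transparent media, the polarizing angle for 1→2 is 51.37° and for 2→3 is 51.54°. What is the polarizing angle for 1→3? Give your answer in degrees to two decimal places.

θ_B ≈ 57.59°

Each Brewster angle gives a ratio: n₂/n₁ = tan 51.37° = 1.2513, n₃/n₂ = tan 51.54° = 1.2590.
Multiplying, n₃/n₁ = 1.2513 × 1.2590 = 1.5754, and θ_B(1→3) = arctan 1.5754 = 57.59°.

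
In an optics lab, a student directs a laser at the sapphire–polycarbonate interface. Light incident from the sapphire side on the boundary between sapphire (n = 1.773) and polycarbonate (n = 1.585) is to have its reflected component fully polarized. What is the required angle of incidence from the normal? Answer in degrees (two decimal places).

At Brewster's angle the reflected and refracted rays are perpendicular, which with Snell's law gives tan θ_B = n₂/n₁.
Brewster's condition: tan θ_B = n₂/n₁ = 1.585/1.773 = 0.8940.
θ_B = arctan(0.8940) = 41.80°.

θ_B ≈ 41.80°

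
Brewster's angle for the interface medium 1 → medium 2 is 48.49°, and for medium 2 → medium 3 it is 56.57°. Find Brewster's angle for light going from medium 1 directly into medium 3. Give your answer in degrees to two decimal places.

n₂/n₁ = tan 48.49° = 1.1299 and n₃/n₂ = tan 56.57° = 1.5149.
Multiplying, n₃/n₁ = 1.1299 × 1.5149 = 1.7116, and θ_B(1→3) = arctan 1.7116 = 59.70°.

θ_B ≈ 59.70°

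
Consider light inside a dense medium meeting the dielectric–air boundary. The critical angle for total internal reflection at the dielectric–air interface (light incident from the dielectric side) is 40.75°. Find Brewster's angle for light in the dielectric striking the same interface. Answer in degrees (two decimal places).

θ_B ≈ 33.13°

n₂/n₁ = sin θ_c = sin 40.75° = 0.6528.
tan θ_B equals the same ratio, so θ_B = arctan(0.6528) = 33.13°.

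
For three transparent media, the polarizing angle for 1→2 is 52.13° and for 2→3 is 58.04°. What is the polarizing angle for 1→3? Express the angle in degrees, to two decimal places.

θ_B ≈ 64.12°

Each Brewster angle gives a ratio: n₂/n₁ = tan 52.13° = 1.2859, n₃/n₂ = tan 58.04° = 1.6028.
n₃/n₁ = 2.0611. Then tan θ_B(1→3) = n₃/n₁, so θ_B(1→3) = arctan(2.0611) = 64.12°.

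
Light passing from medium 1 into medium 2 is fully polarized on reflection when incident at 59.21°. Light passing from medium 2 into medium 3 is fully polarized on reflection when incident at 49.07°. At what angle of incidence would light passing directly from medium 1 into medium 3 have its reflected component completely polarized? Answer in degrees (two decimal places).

θ_B ≈ 62.67°

tan θ_B(1→2) = n₂/n₁ = tan 59.21° = 1.6782.
tan θ_B(2→3) = n₃/n₂ = tan 49.07° = 1.1532.
So n₃/n₁ = (n₂/n₁)(n₃/n₂) = 1.6782 × 1.1532 = 1.9353.
θ_B(1→3) = arctan(1.9353) = 62.67°.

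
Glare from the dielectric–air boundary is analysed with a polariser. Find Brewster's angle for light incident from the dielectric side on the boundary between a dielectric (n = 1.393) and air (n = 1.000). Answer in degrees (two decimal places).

At Brewster's angle the reflected and refracted rays are perpendicular, which with Snell's law gives tan θ_B = n₂/n₁.
Here n₂/n₁ = 1.000/1.393 = 0.7179, and Brewster's law gives tan θ_B = n₂/n₁. Taking the arctangent, θ_B = 35.67°.

θ_B ≈ 35.67°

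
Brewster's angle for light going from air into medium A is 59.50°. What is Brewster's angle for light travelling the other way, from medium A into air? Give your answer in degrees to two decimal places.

tan θ_B' = n₁/n₂ = 1/tan θ_B, so θ_B' = 90° − θ_B.
θ_B' = 90° − 59.50° = 30.50°.

θ_B' ≈ 30.50°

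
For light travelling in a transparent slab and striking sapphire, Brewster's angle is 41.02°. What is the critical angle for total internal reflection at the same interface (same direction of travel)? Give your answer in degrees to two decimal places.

n₂/n₁ = tan 41.02° = 0.8699; the critical angle satisfies sin θ_c = n₂/n₁.
θ_c = arcsin(0.8699) = 60.45°.

θ_c ≈ 60.45°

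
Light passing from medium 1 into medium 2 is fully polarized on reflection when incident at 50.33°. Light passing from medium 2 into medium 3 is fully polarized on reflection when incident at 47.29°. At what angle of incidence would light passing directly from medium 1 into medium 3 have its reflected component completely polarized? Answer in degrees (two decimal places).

θ_B ≈ 52.56°

Each Brewster angle gives a ratio: n₂/n₁ = tan 50.33° = 1.2058, n₃/n₂ = tan 47.29° = 1.0833.
So n₃/n₁ = (n₂/n₁)(n₃/n₂) = 1.2058 × 1.0833 = 1.3062.
θ_B(1→3) = arctan(1.3062) = 52.56°.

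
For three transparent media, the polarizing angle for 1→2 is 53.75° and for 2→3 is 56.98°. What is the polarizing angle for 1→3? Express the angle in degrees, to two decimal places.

Each Brewster angle gives a ratio: n₂/n₁ = tan 53.75° = 1.3638, n₃/n₂ = tan 56.98° = 1.5387.
Multiplying, n₃/n₁ = 1.3638 × 1.5387 = 2.0985, and θ_B(1→3) = arctan 2.0985 = 64.52°.

θ_B ≈ 64.52°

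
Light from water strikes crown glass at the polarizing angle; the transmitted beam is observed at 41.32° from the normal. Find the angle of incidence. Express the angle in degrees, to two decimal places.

At Brewster's angle the reflected and refracted rays are perpendicular, so θ_B + θ_t = 90°.
So θ_B = 90° − θ_t = 90° − 41.32° = 48.68°.

θ_B ≈ 48.68°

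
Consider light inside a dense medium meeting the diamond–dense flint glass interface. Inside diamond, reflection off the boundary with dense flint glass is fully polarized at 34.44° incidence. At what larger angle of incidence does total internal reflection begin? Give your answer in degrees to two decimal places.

θ_c ≈ 43.29°

n₂/n₁ = tan 34.44° = 0.6857; the critical angle satisfies sin θ_c = n₂/n₁.
θ_c = arcsin(0.6857) = 43.29°.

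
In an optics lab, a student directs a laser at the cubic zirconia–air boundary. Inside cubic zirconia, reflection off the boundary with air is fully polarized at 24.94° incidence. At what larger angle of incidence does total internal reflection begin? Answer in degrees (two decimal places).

θ_c ≈ 27.71°

tan θ_B = n₂/n₁ = tan 24.94° = 0.4650.
Total internal reflection: sin θ_c = n₂/n₁ = 0.4650.
θ_c = arcsin(0.4650) = 27.71°.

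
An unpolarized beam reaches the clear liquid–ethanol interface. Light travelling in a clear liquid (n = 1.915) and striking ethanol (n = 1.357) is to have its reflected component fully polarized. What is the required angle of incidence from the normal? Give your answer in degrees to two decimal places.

θ_B ≈ 35.32°

At Brewster's angle the reflected and refracted rays are perpendicular, which with Snell's law gives tan θ_B = n₂/n₁.
tan θ_B = n₂/n₁ = 1.357/1.915 = 0.7086.
So θ_B = arctan 0.7086 = 35.32°.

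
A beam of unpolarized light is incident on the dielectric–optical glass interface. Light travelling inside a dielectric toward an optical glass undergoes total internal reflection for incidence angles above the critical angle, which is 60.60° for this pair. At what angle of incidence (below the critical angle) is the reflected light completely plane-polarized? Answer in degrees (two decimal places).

θ_B ≈ 41.06°

sin θ_c = n₂/n₁, so n₂/n₁ = sin 60.60° = 0.8712.
Brewster: tan θ_B = n₂/n₁ = 0.8712.
θ_B = arctan(0.8712) = 41.06°.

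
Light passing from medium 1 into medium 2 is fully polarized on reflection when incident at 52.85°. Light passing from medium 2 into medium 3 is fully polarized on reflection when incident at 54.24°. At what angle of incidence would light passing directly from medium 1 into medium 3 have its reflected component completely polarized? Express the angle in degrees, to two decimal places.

Each Brewster angle gives a ratio: n₂/n₁ = tan 52.85° = 1.3198, n₃/n₂ = tan 54.24° = 1.3886.
n₃/n₁ = 1.8327. Then tan θ_B(1→3) = n₃/n₁, so θ_B(1→3) = arctan(1.8327) = 61.38°.

θ_B ≈ 61.38°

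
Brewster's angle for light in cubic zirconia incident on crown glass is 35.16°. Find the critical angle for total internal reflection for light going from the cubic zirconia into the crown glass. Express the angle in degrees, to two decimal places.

θ_c ≈ 44.78°

tan θ_B = n₂/n₁ = tan 35.16° = 0.7044.
Total internal reflection: sin θ_c = n₂/n₁ = 0.7044.
θ_c = arcsin(0.7044) = 44.78°.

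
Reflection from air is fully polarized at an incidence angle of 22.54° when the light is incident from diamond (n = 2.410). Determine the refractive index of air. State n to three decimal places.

Brewster's law: tan θ_B = n₂/n₁ (light incident in diamond, refracted into air).
n₂ = n₁ tan θ_B = 2.410 × tan 22.54° = 1.000.

n ≈ 1.000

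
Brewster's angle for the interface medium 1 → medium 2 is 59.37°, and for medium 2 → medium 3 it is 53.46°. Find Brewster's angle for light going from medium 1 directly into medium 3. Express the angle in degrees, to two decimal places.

θ_B ≈ 66.31°

tan θ_B(1→2) = n₂/n₁ = tan 59.37° = 1.6889.
tan θ_B(2→3) = n₃/n₂ = tan 53.46° = 1.3495.
Multiplying, n₃/n₁ = 1.6889 × 1.3495 = 2.2791, and θ_B(1→3) = arctan 2.2791 = 66.31°.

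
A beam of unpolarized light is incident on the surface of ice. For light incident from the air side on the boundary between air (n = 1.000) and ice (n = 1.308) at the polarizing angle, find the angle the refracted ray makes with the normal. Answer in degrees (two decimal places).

First find Brewster's angle: tan θ_B = 1.308/1.000 = 1.3080, giving θ_B = 52.60°.
The refracted ray is perpendicular to the reflected ray, so θ_t = 90° − θ_B = 37.40°.

θ_t ≈ 37.40°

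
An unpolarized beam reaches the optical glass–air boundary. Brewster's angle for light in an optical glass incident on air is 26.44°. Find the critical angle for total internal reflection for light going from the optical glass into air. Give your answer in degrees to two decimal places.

θ_c ≈ 29.82°

tan θ_B = n₂/n₁ = tan 26.44° = 0.4973.
Total internal reflection: sin θ_c = n₂/n₁ = 0.4973.
θ_c = arcsin(0.4973) = 29.82°.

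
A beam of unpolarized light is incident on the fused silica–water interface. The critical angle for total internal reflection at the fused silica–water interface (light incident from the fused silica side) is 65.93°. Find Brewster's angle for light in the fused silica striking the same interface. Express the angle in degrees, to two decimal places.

θ_B ≈ 42.40°

At the critical angle sin θ_c = n₂/n₁, giving n₂/n₁ = sin 65.93° = 0.9130.
Then tan θ_B = n₂/n₁ = 0.9130, so θ_B = arctan 0.9130 = 42.40°.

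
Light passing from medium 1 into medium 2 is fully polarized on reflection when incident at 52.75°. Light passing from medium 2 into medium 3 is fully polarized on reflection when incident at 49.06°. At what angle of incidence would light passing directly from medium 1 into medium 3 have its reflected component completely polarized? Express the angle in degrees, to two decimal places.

n₂/n₁ = tan 52.75° = 1.3151 and n₃/n₂ = tan 49.06° = 1.1528.
Multiplying, n₃/n₁ = 1.3151 × 1.1528 = 1.5160, and θ_B(1→3) = arctan 1.5160 = 56.59°.

θ_B ≈ 56.59°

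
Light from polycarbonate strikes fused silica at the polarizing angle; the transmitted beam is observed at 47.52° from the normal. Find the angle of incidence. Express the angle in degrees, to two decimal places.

At Brewster's angle the reflected and refracted rays are perpendicular, so θ_B + θ_t = 90°.
So θ_B = 90° − θ_t = 90° − 47.52° = 42.48°.

θ_B ≈ 42.48°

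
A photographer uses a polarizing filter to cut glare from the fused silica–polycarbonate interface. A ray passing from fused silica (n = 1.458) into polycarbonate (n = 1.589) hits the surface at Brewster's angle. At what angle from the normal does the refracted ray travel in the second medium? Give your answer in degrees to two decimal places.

θ_t ≈ 42.54°

tan θ_B = n₂/n₁ = 1.589/1.458 = 1.0898, so θ_B = 47.46°.
The refracted ray is perpendicular to the reflected ray, so θ_t = 90° − θ_B = 42.54°.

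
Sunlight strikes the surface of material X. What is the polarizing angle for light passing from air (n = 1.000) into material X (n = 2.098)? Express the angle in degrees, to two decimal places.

Here n₂/n₁ = 2.098/1.000 = 2.0980, and Brewster's law gives tan θ_B = n₂/n₁. Taking the arctangent, θ_B = 64.52°.

θ_B ≈ 64.52°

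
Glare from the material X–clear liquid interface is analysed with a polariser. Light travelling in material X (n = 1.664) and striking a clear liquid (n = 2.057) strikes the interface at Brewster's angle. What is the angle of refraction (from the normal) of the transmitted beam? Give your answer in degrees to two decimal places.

θ_t ≈ 38.97°

θ_B = arctan(n₂/n₁) = arctan(2.057/1.664) = 51.03°.
At Brewster's angle the reflected and refracted rays are perpendicular, so θ_t = 90° − θ_B = 90° − 51.03° = 38.97°.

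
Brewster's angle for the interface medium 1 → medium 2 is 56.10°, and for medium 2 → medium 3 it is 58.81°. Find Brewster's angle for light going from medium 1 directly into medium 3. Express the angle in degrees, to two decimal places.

θ_B ≈ 67.86°

Each Brewster angle gives a ratio: n₂/n₁ = tan 56.10° = 1.4882, n₃/n₂ = tan 58.81° = 1.6518.
n₃/n₁ = 2.4582. Then tan θ_B(1→3) = n₃/n₁, so θ_B(1→3) = arctan(2.4582) = 67.86°.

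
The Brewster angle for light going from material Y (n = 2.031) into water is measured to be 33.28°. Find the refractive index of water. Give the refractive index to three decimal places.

n ≈ 1.333

Brewster's law: tan θ_B = n₂/n₁ (light incident in material Y, refracted into water).
n₂ = n₁ tan θ_B = 2.031 × tan 33.28° = 1.333.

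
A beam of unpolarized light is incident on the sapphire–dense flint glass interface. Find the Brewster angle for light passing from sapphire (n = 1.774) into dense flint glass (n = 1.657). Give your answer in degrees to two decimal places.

The reflected p-component vanishes when tan θ_B = n₂/n₁.
tan θ_B = n₂/n₁ = 1.657/1.774 = 0.9340.
So θ_B = arctan 0.9340 = 43.05°.

θ_B ≈ 43.05°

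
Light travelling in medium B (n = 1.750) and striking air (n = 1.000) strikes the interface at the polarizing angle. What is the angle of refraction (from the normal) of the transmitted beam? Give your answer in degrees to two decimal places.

θ_t ≈ 60.26°

First find Brewster's angle: tan θ_B = 1.000/1.750 = 0.5714, giving θ_B = 29.74°.
Since θ_B + θ_t = 90° at Brewster incidence, θ_t = 90° − 29.74° = 60.26°.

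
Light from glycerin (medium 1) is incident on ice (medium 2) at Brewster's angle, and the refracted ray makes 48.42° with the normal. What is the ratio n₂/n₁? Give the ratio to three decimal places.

n₂/n₁ ≈ 0.887

At Brewster incidence θ_B = 90° − θ_t = 90° − 48.42° = 41.58°.
tan θ_B = n₂/n₁, so n₂/n₁ = tan 41.58° = 0.887.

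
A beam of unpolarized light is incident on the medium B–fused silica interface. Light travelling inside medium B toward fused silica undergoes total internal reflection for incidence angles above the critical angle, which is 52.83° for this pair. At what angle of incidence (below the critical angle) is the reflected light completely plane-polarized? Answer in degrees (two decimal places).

θ_B ≈ 38.55°

n₂/n₁ = sin θ_c = sin 52.83° = 0.7968.
tan θ_B equals the same ratio, so θ_B = arctan(0.7968) = 38.55°.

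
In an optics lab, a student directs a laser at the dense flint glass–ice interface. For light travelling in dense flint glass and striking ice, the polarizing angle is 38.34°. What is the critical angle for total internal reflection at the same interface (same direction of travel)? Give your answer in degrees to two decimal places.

From Brewster, n₂/n₁ = tan θ_B = tan 38.34° = 0.7909.
Then sin θ_c = n₂/n₁ = 0.7909, so θ_c = arcsin 0.7909 = 52.27°.

θ_c ≈ 52.27°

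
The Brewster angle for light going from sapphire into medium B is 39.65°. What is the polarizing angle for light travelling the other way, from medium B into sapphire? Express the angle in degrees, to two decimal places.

θ_B' ≈ 50.35°

Reversing the direction swaps n₁ and n₂, so tan θ_B' = 1/tan θ_B and θ_B' = 90° − θ_B.
Hence θ_B' = 90° − 39.65° = 50.35°.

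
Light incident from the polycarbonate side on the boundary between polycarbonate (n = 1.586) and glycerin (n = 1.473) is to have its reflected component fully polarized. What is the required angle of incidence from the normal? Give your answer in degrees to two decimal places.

θ_B ≈ 42.88°

Brewster's condition: tan θ_B = n₂/n₁ = 1.473/1.586 = 0.9288. Taking the arctangent, θ_B = 42.88°.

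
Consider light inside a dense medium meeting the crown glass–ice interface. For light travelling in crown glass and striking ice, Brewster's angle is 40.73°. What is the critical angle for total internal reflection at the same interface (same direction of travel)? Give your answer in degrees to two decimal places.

tan θ_B = n₂/n₁ = tan 40.73° = 0.8610.
Total internal reflection: sin θ_c = n₂/n₁ = 0.8610.
θ_c = arcsin(0.8610) = 59.43°.

θ_c ≈ 59.43°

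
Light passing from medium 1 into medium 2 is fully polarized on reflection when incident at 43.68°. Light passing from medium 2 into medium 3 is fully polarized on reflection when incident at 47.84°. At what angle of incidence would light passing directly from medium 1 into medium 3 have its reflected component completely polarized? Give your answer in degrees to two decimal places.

Each Brewster angle gives a ratio: n₂/n₁ = tan 43.68° = 0.9550, n₃/n₂ = tan 47.84° = 1.1044.
n₃/n₁ = 1.0546. Then tan θ_B(1→3) = n₃/n₁, so θ_B(1→3) = arctan(1.0546) = 46.52°.

θ_B ≈ 46.52°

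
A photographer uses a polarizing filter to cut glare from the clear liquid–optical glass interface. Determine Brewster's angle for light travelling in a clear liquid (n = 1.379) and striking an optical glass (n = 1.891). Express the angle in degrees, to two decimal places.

The reflected p-component vanishes when tan θ_B = n₂/n₁.
tan θ_B = n₂/n₁ = 1.891/1.379 = 1.3713.
So θ_B = arctan 1.3713 = 53.90°.

θ_B ≈ 53.90°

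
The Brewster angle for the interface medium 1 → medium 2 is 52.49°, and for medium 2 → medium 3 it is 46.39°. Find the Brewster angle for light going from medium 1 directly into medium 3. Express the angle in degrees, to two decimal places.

Each Brewster angle gives a ratio: n₂/n₁ = tan 52.49° = 1.3028, n₃/n₂ = tan 46.39° = 1.0497.
Multiplying, n₃/n₁ = 1.3028 × 1.0497 = 1.3675, and θ_B(1→3) = arctan 1.3675 = 53.82°.

θ_B ≈ 53.82°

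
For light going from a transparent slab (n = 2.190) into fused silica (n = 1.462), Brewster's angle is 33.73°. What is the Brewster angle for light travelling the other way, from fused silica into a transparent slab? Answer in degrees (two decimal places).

θ_B' ≈ 56.27°

The two Brewster angles are complementary: θ_B' = 90° − θ_B = 90° − 33.73° = 56.27°.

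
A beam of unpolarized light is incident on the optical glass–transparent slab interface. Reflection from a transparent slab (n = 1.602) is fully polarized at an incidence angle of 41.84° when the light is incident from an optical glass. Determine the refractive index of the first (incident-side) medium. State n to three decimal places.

At the polarizing angle, tan θ_B = n₂/n₁ with n₁ on the incident side (an optical glass) and n₂ on the transmitted side (a transparent slab).
n₁ = n₂ / tan θ_B = 1.602 / tan 41.84° = 1.789.

n ≈ 1.789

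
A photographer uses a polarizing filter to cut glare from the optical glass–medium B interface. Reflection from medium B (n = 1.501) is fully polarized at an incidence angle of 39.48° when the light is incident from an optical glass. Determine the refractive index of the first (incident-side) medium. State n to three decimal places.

n ≈ 1.822

At the polarizing angle, tan θ_B = n₂/n₁ with n₁ on the incident side (an optical glass) and n₂ on the transmitted side (medium B).
n₁ = n₂ / tan θ_B = 1.501 / tan 39.48° = 1.822.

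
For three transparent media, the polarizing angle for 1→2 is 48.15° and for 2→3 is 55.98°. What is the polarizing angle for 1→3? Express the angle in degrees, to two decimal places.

θ_B ≈ 58.84°

Each Brewster angle gives a ratio: n₂/n₁ = tan 48.15° = 1.1165, n₃/n₂ = tan 55.98° = 1.4814.
Multiplying, n₃/n₁ = 1.1165 × 1.4814 = 1.6540, and θ_B(1→3) = arctan 1.6540 = 58.84°.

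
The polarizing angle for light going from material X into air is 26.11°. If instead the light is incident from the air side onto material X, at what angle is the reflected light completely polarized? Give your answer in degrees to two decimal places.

θ_B' ≈ 63.89°

The two Brewster angles are complementary: θ_B' = 90° − θ_B = 90° − 26.11° = 63.89°.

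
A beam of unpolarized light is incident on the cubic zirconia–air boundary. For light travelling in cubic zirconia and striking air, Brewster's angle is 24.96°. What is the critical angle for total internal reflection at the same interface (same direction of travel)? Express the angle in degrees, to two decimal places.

θ_c ≈ 27.74°

From Brewster, n₂/n₁ = tan θ_B = tan 24.96° = 0.4655.
Then sin θ_c = n₂/n₁ = 0.4655, so θ_c = arcsin 0.4655 = 27.74°.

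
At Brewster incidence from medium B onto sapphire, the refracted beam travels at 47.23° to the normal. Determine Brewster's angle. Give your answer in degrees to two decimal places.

θ_B ≈ 42.77°

Brewster's condition makes the reflected and refracted beams perpendicular: θ_B + θ_t = 90°.
So θ_B = 90° − θ_t = 90° − 47.23° = 42.77°.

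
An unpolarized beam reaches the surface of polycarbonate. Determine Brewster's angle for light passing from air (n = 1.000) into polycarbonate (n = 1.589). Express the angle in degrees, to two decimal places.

θ_B ≈ 57.82°

Here n₂/n₁ = 1.589/1.000 = 1.5890, and Brewster's law gives tan θ_B = n₂/n₁.
So θ_B = arctan 1.5890 = 57.82°.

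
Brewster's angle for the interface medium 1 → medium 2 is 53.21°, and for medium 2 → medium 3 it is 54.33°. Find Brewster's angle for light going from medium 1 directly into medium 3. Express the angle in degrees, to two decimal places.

θ_B ≈ 61.77°

Each Brewster angle gives a ratio: n₂/n₁ = tan 53.21° = 1.3372, n₃/n₂ = tan 54.33° = 1.3932.
Multiplying, n₃/n₁ = 1.3372 × 1.3932 = 1.8630, and θ_B(1→3) = arctan 1.8630 = 61.77°.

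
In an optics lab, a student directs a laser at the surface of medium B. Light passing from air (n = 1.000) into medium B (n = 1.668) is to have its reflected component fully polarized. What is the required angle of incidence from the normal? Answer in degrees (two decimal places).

The reflected p-component vanishes when tan θ_B = n₂/n₁.
Here n₂/n₁ = 1.668/1.000 = 1.6680, and Brewster's law gives tan θ_B = n₂/n₁.
So θ_B = arctan 1.6680 = 59.06°.

θ_B ≈ 59.06°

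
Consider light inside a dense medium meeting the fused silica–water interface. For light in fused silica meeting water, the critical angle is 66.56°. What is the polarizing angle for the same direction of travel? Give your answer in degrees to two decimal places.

θ_B ≈ 42.54°

sin θ_c = n₂/n₁, so n₂/n₁ = sin 66.56° = 0.9175.
Brewster: tan θ_B = n₂/n₁ = 0.9175.
θ_B = arctan(0.9175) = 42.54°.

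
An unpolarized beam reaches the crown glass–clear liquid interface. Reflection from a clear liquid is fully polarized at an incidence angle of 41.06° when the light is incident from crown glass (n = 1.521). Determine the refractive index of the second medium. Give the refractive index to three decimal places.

n ≈ 1.325

Full polarization of the reflected beam means tan θ_B = n₂/n₁, where n₁ is the incident medium (crown glass).
n₂ = n₁ tan θ_B = 1.521 × tan 41.06° = 1.325.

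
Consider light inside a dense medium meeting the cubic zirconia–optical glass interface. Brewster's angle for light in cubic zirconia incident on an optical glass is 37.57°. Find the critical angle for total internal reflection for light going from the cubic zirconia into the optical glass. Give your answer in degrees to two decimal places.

θ_c ≈ 50.29°

n₂/n₁ = tan 37.57° = 0.7693; the critical angle satisfies sin θ_c = n₂/n₁.
θ_c = arcsin(0.7693) = 50.29°.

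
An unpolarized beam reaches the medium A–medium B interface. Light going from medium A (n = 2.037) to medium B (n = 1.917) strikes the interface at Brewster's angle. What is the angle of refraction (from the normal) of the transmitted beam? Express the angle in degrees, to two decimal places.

θ_t ≈ 46.74°

θ_B = arctan(n₂/n₁) = arctan(1.917/2.037) = 43.26°.
Since θ_B + θ_t = 90° at Brewster incidence, θ_t = 90° − 43.26° = 46.74°.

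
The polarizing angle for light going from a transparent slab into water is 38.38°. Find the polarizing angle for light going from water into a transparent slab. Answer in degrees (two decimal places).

θ_B' ≈ 51.62°

Reversing the direction swaps n₁ and n₂, so tan θ_B' = 1/tan θ_B and θ_B' = 90° − θ_B.
Hence θ_B' = 90° − 38.38° = 51.62°.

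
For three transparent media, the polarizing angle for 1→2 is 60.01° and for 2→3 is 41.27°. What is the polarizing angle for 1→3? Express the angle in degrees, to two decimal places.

θ_B ≈ 56.67°

n₂/n₁ = tan 60.01° = 1.7327 and n₃/n₂ = tan 41.27° = 0.8776.
Multiplying, n₃/n₁ = 1.7327 × 0.8776 = 1.5207, and θ_B(1→3) = arctan 1.5207 = 56.67°.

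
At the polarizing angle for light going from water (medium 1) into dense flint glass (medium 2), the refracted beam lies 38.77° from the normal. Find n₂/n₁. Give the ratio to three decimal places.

n₂/n₁ ≈ 1.245

θ_B + θ_t = 90°, so θ_B = 90° − 38.77° = 51.23°.
Then n₂/n₁ = tan θ_B = tan 51.23° = 1.245.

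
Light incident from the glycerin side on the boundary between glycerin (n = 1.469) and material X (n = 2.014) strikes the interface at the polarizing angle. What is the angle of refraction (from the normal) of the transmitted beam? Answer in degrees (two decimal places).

First find Brewster's angle: tan θ_B = 2.014/1.469 = 1.3710, giving θ_B = 53.89°.
At Brewster's angle the reflected and refracted rays are perpendicular, so θ_t = 90° − θ_B = 90° − 53.89° = 36.11°.

θ_t ≈ 36.11°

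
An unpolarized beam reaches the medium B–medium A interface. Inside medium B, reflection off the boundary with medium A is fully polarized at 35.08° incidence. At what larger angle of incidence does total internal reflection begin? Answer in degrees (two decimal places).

tan θ_B = n₂/n₁ = tan 35.08° = 0.7023.
Total internal reflection: sin θ_c = n₂/n₁ = 0.7023.
θ_c = arcsin(0.7023) = 44.61°.

θ_c ≈ 44.61°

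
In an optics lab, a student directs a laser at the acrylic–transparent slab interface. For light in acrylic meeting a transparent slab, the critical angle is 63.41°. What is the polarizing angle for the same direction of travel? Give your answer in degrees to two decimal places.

θ_B ≈ 41.80°

sin θ_c = n₂/n₁, so n₂/n₁ = sin 63.41° = 0.8942.
Brewster: tan θ_B = n₂/n₁ = 0.8942.
θ_B = arctan(0.8942) = 41.80°.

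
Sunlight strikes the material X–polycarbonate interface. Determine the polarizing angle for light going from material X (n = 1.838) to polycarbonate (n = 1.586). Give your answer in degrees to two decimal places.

Here n₂/n₁ = 1.586/1.838 = 0.8629, and Brewster's law gives tan θ_B = n₂/n₁. Taking the arctangent, θ_B = 40.79°.

θ_B ≈ 40.79°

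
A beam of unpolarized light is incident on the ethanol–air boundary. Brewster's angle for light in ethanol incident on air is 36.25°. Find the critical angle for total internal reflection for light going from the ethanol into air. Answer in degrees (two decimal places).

θ_c ≈ 47.16°

From Brewster, n₂/n₁ = tan θ_B = tan 36.25° = 0.7332.
Then sin θ_c = n₂/n₁ = 0.7332, so θ_c = arcsin 0.7332 = 47.16°.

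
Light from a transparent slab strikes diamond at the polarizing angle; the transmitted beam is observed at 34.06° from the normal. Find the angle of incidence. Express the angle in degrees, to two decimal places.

Since the reflected and refracted rays are at right angles at the polarizing angle, θ_B + θ_t = 90°.
θ_B = 90° − 34.06° = 55.94°.

θ_B ≈ 55.94°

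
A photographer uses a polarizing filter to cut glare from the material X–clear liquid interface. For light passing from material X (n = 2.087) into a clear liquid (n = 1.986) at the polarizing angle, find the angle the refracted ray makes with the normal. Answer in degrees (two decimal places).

First find Brewster's angle: tan θ_B = 1.986/2.087 = 0.9516, giving θ_B = 43.58°.
Since θ_B + θ_t = 90° at Brewster incidence, θ_t = 90° − 43.58° = 46.42°.

θ_t ≈ 46.42°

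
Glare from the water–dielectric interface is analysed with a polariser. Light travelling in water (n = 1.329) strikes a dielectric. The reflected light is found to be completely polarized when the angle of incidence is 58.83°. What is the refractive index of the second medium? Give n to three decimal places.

n ≈ 2.197

Full polarization of the reflected beam means tan θ_B = n₂/n₁, where n₁ is the incident medium (water).
n₂ = n₁ tan θ_B = 1.329 × tan 58.83° = 2.197.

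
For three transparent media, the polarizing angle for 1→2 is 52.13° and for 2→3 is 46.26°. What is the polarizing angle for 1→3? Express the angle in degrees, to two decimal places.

n₂/n₁ = tan 52.13° = 1.2859 and n₃/n₂ = tan 46.26° = 1.0450.
n₃/n₁ = 1.3438. Then tan θ_B(1→3) = n₃/n₁, so θ_B(1→3) = arctan(1.3438) = 53.34°.

θ_B ≈ 53.34°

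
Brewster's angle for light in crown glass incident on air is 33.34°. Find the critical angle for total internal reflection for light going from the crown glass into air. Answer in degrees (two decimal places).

θ_c ≈ 41.14°

n₂/n₁ = tan 33.34° = 0.6579; the critical angle satisfies sin θ_c = n₂/n₁.
θ_c = arcsin(0.6579) = 41.14°.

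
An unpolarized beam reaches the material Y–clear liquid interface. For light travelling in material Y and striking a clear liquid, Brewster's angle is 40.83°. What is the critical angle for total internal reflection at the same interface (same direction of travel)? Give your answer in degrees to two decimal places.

θ_c ≈ 59.78°

tan θ_B = n₂/n₁ = tan 40.83° = 0.8641.
Total internal reflection: sin θ_c = n₂/n₁ = 0.8641.
θ_c = arcsin(0.8641) = 59.78°.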